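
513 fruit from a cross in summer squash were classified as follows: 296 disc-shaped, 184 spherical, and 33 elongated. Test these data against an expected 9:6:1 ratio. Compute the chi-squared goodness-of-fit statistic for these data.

0.584

Expected counts for N = 513 under a 9:6:1 ratio (total parts = 16):
  disc-shaped: 513 × 9/16 = 288.5625
  spherical: 513 × 6/16 = 192.375
  elongated: 513 × 1/16 = 32.0625
χ² = Σ (O − E)² / E
  disc-shaped: (296 − 288.5625)² / 288.5625 = 0.1917
  spherical: (184 − 192.375)² / 192.375 = 0.3646
  elongated: (33 − 32.0625)² / 32.0625 = 0.0274
χ² = 0.1917 + 0.3646 + 0.0274 = 0.5837 ≈ 0.584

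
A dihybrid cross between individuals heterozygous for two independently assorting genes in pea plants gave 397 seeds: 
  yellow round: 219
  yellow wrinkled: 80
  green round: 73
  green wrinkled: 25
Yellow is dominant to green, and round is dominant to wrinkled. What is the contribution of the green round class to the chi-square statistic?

0.028

A dihybrid F₂ with independent assortment and complete dominance at both loci gives a 9:3:3:1 phenotypic ratio.
Under the 9:3:3:1 hypothesis (Σ ratio = 16, N = 397):
  yellow round: 397 × 9/16 = 223.3125
  yellow wrinkled: 397 × 3/16 = 74.4375
  green round: 397 × 3/16 = 74.4375
  green wrinkled: 397 × 1/16 = 24.8125
Contribution of green round: (73 − 74.4375)² / 74.4375 = 0.0278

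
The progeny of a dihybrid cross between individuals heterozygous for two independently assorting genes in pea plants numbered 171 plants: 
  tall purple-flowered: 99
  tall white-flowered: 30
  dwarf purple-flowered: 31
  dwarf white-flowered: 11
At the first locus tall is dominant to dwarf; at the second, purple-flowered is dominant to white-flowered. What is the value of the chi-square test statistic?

A dihybrid F₂ with independent assortment and complete dominance at both loci gives a 9:3:3:1 phenotypic ratio.
The 9:3:3:1 ratio has 16 parts, so with N = 171 the expected counts are:
  tall purple-flowered: 171 × 9/16 = 96.1875
  tall white-flowered: 171 × 3/16 = 32.0625
  dwarf purple-flowered: 171 × 3/16 = 32.0625
  dwarf white-flowered: 171 × 1/16 = 10.6875
χ² = Σ (O − E)² / E
  tall purple-flowered: (99 − 96.1875)² / 96.1875 = 0.0822
  tall white-flowered: (30 − 32.0625)² / 32.0625 = 0.1327
  dwarf purple-flowered: (31 − 32.0625)² / 32.0625 = 0.0352
  dwarf white-flowered: (11 − 10.6875)² / 10.6875 = 0.0091
χ² = 0.0822 + 0.1327 + 0.0352 + 0.0091 = 0.2592 ≈ 0.259

0.259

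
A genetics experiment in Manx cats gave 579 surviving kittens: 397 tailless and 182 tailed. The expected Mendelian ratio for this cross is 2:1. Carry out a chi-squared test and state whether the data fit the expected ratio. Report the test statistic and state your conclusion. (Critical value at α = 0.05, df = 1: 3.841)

0.940; consistent

Under the 2:1 hypothesis (Σ ratio = 3, N = 579):
  tailless: 579 × 2/3 = 386
  tailed: 579 × 1/3 = 193
χ² = Σ (O − E)² / E
  tailless: (397 − 386)² / 386 = 0.3135
  tailed: (182 − 193)² / 193 = 0.6269
χ² = 0.3135 + 0.6269 = 0.9404 ≈ 0.940
Degrees of freedom = 2 − 1 = 1; critical value at α = 0.05 is 3.841.
Since 0.940 < 3.841, we fail to reject the null hypothesis — the data are consistent with the 2:1 ratio.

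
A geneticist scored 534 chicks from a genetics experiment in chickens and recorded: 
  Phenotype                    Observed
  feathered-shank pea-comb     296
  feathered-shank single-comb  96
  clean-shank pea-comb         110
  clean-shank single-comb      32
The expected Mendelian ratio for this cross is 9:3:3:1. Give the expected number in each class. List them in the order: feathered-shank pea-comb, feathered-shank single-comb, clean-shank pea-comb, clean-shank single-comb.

300.375, 100.125, 100.125, 33.375

Total ratio parts = 16. Expected numbers out of 534:
  feathered-shank pea-comb: 534 × 9/16 = 300.375
  feathered-shank single-comb: 534 × 3/16 = 100.125
  clean-shank pea-comb: 534 × 3/16 = 100.125
  clean-shank single-comb: 534 × 1/16 = 33.375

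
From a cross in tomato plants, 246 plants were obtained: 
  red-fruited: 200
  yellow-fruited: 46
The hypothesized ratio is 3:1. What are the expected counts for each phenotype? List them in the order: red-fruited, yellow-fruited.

Expected counts for N = 246 under a 3:1 ratio (total parts = 4):
  red-fruited: 246 × 3/4 = 184.5
  yellow-fruited: 246 × 1/4 = 61.5

184.5, 61.5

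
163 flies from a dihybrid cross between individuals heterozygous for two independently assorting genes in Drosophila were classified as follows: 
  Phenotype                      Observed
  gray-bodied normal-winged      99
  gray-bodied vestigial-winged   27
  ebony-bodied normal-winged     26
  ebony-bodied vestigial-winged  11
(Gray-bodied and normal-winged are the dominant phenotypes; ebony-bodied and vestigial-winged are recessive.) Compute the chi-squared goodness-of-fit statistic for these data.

A dihybrid F₂ with independent assortment and complete dominance at both loci gives a 9:3:3:1 phenotypic ratio.
Expected counts for N = 163 under a 9:3:3:1 ratio (total parts = 16):
  gray-bodied normal-winged: 163 × 9/16 = 91.6875
  gray-bodied vestigial-winged: 163 × 3/16 = 30.5625
  ebony-bodied normal-winged: 163 × 3/16 = 30.5625
  ebony-bodied vestigial-winged: 163 × 1/16 = 10.1875
χ² = Σ (O − E)² / E
  gray-bodied normal-winged: (99 − 91.6875)² / 91.6875 = 0.5832
  gray-bodied vestigial-winged: (27 − 30.5625)² / 30.5625 = 0.4153
  ebony-bodied normal-winged: (26 − 30.5625)² / 30.5625 = 0.6811
  ebony-bodied vestigial-winged: (11 − 10.1875)² / 10.1875 = 0.0648
χ² = 0.5832 + 0.4153 + 0.6811 + 0.0648 = 1.7444 ≈ 1.744

1.744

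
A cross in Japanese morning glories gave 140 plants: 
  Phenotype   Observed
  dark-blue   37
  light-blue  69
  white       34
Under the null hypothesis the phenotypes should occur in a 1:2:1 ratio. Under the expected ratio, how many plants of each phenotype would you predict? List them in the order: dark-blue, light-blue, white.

Total ratio parts = 4. Expected numbers out of 140:
  dark-blue: 140 × 1/4 = 35
  light-blue: 140 × 2/4 = 70
  white: 140 × 1/4 = 35

35, 70, 35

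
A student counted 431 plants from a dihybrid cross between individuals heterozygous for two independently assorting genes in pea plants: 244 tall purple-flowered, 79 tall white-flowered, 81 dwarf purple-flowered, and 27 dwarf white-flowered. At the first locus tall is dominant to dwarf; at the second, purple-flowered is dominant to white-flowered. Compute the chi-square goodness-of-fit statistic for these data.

0.051

A dihybrid F₂ with independent assortment and complete dominance at both loci gives a 9:3:3:1 phenotypic ratio.
Expected counts for N = 431 under a 9:3:3:1 ratio (total parts = 16):
  tall purple-flowered: 431 × 9/16 = 242.4375
  tall white-flowered: 431 × 3/16 = 80.8125
  dwarf purple-flowered: 431 × 3/16 = 80.8125
  dwarf white-flowered: 431 × 1/16 = 26.9375
χ² = Σ (O − E)² / E
  tall purple-flowered: (244 − 242.4375)² / 242.4375 = 0.0101
  tall white-flowered: (79 − 80.8125)² / 80.8125 = 0.0407
  dwarf purple-flowered: (81 − 80.8125)² / 80.8125 = 0.0004
  dwarf white-flowered: (27 − 26.9375)² / 26.9375 = 0.0001
χ² = 0.0101 + 0.0407 + 0.0004 + 0.0001 = 0.0513 ≈ 0.051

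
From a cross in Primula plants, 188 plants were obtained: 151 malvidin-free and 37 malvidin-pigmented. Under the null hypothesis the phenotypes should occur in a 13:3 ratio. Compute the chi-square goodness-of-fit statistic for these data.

0.107

Total ratio parts = 16. Expected numbers out of 188:
  malvidin-free: 188 × 13/16 = 152.75
  malvidin-pigmented: 188 × 3/16 = 35.25
χ² = Σ (O − E)² / E
  malvidin-free: (151 − 152.75)² / 152.75 = 0.0200
  malvidin-pigmented: (37 − 35.25)² / 35.25 = 0.0869
χ² = 0.0200 + 0.0869 = 0.1069 ≈ 0.107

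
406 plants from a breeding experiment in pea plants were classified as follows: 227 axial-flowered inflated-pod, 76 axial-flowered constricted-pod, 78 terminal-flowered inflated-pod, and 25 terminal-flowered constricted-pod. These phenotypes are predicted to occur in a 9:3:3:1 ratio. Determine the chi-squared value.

Expected counts for N = 406 under a 9:3:3:1 ratio (total parts = 16):
  axial-flowered inflated-pod: 406 × 9/16 = 228.375
  axial-flowered constricted-pod: 406 × 3/16 = 76.125
  terminal-flowered inflated-pod: 406 × 3/16 = 76.125
  terminal-flowered constricted-pod: 406 × 1/16 = 25.375
χ² = Σ (O − E)² / E
  axial-flowered inflated-pod: (227 − 228.375)² / 228.375 = 0.0083
  axial-flowered constricted-pod: (76 − 76.125)² / 76.125 = 0.0002
  terminal-flowered inflated-pod: (78 − 76.125)² / 76.125 = 0.0462
  terminal-flowered constricted-pod: (25 − 25.375)² / 25.375 = 0.0055
χ² = 0.0083 + 0.0002 + 0.0462 + 0.0055 = 0.0602 ≈ 0.060

0.060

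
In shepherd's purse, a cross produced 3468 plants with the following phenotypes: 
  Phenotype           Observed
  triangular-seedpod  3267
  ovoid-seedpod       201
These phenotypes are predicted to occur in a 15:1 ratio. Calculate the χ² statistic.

The 15:1 ratio has 16 parts, so with N = 3468 the expected counts are:
  triangular-seedpod: 3468 × 15/16 = 3251.25
  ovoid-seedpod: 3468 × 1/16 = 216.75
χ² = Σ (O − E)² / E
  triangular-seedpod: (3267 − 3251.25)² / 3251.25 = 0.0763
  ovoid-seedpod: (201 − 216.75)² / 216.75 = 1.1445
χ² = 0.0763 + 1.1445 = 1.2208 ≈ 1.221

1.221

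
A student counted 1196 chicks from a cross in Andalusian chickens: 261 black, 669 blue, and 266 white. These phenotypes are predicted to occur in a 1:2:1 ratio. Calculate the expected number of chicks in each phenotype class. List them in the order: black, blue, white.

Total ratio parts = 4. Expected numbers out of 1196:
  black: 1196 × 1/4 = 299
  blue: 1196 × 2/4 = 598
  white: 1196 × 1/4 = 299

299, 598, 299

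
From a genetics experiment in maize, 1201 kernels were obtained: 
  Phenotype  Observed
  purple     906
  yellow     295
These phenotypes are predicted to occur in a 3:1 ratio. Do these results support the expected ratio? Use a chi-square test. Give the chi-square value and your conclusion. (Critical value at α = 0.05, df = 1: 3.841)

0.122; consistent

Expected counts for N = 1201 under a 3:1 ratio (total parts = 4):
  purple: 1201 × 3/4 = 900.75
  yellow: 1201 × 1/4 = 300.25
χ² = Σ (O − E)² / E
  purple: (906 − 900.75)² / 900.75 = 0.0306
  yellow: (295 − 300.25)² / 300.25 = 0.0918
χ² = 0.0306 + 0.0918 = 0.1224 ≈ 0.122
Degrees of freedom = 2 − 1 = 1; critical value at α = 0.05 is 3.841.
Since 0.122 < 3.841, we fail to reject the null hypothesis — the data are consistent with the 3:1 ratio.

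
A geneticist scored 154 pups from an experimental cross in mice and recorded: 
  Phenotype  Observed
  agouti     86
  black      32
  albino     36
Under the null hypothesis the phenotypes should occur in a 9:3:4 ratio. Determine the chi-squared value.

The 9:3:4 ratio has 16 parts, so with N = 154 the expected counts are:
  agouti: 154 × 9/16 = 86.625
  black: 154 × 3/16 = 28.875
  albino: 154 × 4/16 = 38.5
χ² = Σ (O − E)² / E
  agouti: (86 − 86.625)² / 86.625 = 0.0045
  black: (32 − 28.875)² / 28.875 = 0.3382
  albino: (36 − 38.5)² / 38.5 = 0.1623
χ² = 0.0045 + 0.3382 + 0.1623 = 0.505

0.505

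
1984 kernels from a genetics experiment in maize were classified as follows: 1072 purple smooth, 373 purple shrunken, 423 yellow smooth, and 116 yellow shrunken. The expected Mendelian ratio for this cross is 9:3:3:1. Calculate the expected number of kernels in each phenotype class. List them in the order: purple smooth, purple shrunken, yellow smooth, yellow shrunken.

Expected counts for N = 1984 under a 9:3:3:1 ratio (total parts = 16):
  purple smooth: 1984 × 9/16 = 1116
  purple shrunken: 1984 × 3/16 = 372
  yellow smooth: 1984 × 3/16 = 372
  yellow shrunken: 1984 × 1/16 = 124

1116, 372, 372, 124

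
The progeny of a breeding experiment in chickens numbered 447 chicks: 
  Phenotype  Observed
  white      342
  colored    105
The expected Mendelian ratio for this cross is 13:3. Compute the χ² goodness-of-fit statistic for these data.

6.592

Expected counts for N = 447 under a 13:3 ratio (total parts = 16):
  white: 447 × 13/16 = 363.1875
  colored: 447 × 3/16 = 83.8125
χ² = Σ (O − E)² / E
  white: (342 − 363.1875)² / 363.1875 = 1.2360
  colored: (105 − 83.8125)² / 83.8125 = 5.3561
χ² = 1.2360 + 5.3561 = 6.5921 ≈ 6.592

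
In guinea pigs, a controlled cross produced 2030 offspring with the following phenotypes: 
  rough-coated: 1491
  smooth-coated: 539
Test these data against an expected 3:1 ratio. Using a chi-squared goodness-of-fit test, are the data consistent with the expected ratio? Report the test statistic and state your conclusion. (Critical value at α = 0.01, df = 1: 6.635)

2.607; consistent

Under the 3:1 hypothesis (Σ ratio = 4, N = 2030):
  rough-coated: 2030 × 3/4 = 1522.5
  smooth-coated: 2030 × 1/4 = 507.5
χ² = Σ (O − E)² / E
  rough-coated: (1491 − 1522.5)² / 1522.5 = 0.6517
  smooth-coated: (539 − 507.5)² / 507.5 = 1.9552
χ² = 0.6517 + 1.9552 = 2.6069 ≈ 2.607
Degrees of freedom = 2 − 1 = 1; critical value at α = 0.01 is 6.635.
Since 2.607 < 6.635, we fail to reject the null hypothesis — the data are consistent with the 3:1 ratio.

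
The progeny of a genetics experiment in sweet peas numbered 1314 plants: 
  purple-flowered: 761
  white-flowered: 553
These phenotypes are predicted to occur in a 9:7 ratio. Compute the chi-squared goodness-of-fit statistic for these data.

Total ratio parts = 16. Expected numbers out of 1314:
  purple-flowered: 1314 × 9/16 = 739.125
  white-flowered: 1314 × 7/16 = 574.875
χ² = Σ (O − E)² / E
  purple-flowered: (761 − 739.125)² / 739.125 = 0.6474
  white-flowered: (553 − 574.875)² / 574.875 = 0.8324
χ² = 0.6474 + 0.8324 = 1.4798 ≈ 1.480

1.480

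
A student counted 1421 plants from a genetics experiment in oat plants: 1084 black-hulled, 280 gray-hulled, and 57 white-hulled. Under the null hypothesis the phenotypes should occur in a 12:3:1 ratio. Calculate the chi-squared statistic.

12.398

Under the 12:3:1 hypothesis (Σ ratio = 16, N = 1421):
  black-hulled: 1421 × 12/16 = 1065.75
  gray-hulled: 1421 × 3/16 = 266.4375
  white-hulled: 1421 × 1/16 = 88.8125
χ² = Σ (O − E)² / E
  black-hulled: (1084 − 1065.75)² / 1065.75 = 0.3125
  gray-hulled: (280 − 266.4375)² / 266.4375 = 0.6904
  white-hulled: (57 − 88.8125)² / 88.8125 = 11.3952
χ² = 0.3125 + 0.6904 + 11.3952 = 12.3981 ≈ 12.398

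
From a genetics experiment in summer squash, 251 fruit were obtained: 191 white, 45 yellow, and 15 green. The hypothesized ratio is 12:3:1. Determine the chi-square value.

The 12:3:1 ratio has 16 parts, so with N = 251 the expected counts are:
  white: 251 × 12/16 = 188.25
  yellow: 251 × 3/16 = 47.0625
  green: 251 × 1/16 = 15.6875
χ² = Σ (O − E)² / E
  white: (191 − 188.25)² / 188.25 = 0.0402
  yellow: (45 − 47.0625)² / 47.0625 = 0.0904
  green: (15 − 15.6875)² / 15.6875 = 0.0301
χ² = 0.0402 + 0.0904 + 0.0301 = 0.1607 ≈ 0.161

0.161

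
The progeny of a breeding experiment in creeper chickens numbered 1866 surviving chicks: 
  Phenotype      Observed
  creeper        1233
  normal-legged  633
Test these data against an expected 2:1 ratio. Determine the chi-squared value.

Expected counts for N = 1866 under a 2:1 ratio (total parts = 3):
  creeper: 1866 × 2/3 = 1244
  normal-legged: 1866 × 1/3 = 622
χ² = Σ (O − E)² / E
  creeper: (1233 − 1244)² / 1244 = 0.0973
  normal-legged: (633 − 622)² / 622 = 0.1945
χ² = 0.0973 + 0.1945 = 0.2918 ≈ 0.292

0.292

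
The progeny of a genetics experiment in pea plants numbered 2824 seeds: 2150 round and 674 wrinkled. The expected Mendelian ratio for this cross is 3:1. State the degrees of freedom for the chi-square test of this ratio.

1

A goodness-of-fit test with 2 phenotype classes has df = 2 − 1 = 1.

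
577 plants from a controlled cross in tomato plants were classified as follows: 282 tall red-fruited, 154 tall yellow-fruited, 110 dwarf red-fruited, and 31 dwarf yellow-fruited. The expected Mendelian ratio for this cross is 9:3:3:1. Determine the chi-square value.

Under the 9:3:3:1 hypothesis (Σ ratio = 16, N = 577):
  tall red-fruited: 577 × 9/16 = 324.5625
  tall yellow-fruited: 577 × 3/16 = 108.1875
  dwarf red-fruited: 577 × 3/16 = 108.1875
  dwarf yellow-fruited: 577 × 1/16 = 36.0625
χ² = Σ (O − E)² / E
  tall red-fruited: (282 − 324.5625)² / 324.5625 = 5.5816
  tall yellow-fruited: (154 − 108.1875)² / 108.1875 = 19.3995
  dwarf red-fruited: (110 − 108.1875)² / 108.1875 = 0.0304
  dwarf yellow-fruited: (31 − 36.0625)² / 36.0625 = 0.7107
χ² = 5.5816 + 19.3995 + 0.0304 + 0.7107 = 25.7222 ≈ 25.722

25.722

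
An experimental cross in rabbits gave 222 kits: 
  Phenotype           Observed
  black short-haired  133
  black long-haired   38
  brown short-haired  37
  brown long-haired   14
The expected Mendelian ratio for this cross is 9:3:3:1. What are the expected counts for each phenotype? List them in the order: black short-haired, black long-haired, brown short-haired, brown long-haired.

124.875, 41.625, 41.625, 13.875

The 9:3:3:1 ratio has 16 parts, so with N = 222 the expected counts are:
  black short-haired: 222 × 9/16 = 124.875
  black long-haired: 222 × 3/16 = 41.625
  brown short-haired: 222 × 3/16 = 41.625
  brown long-haired: 222 × 1/16 = 13.875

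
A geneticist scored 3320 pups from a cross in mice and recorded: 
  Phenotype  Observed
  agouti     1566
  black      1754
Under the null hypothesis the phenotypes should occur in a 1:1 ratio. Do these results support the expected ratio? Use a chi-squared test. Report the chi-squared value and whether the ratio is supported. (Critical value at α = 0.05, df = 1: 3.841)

The 1:1 ratio has 2 parts, so with N = 3320 the expected counts are:
  agouti: 3320 × 1/2 = 1660
  black: 3320 × 1/2 = 1660
χ² = Σ (O − E)² / E
  agouti: (1566 − 1660)² / 1660 = 5.3229
  black: (1754 − 1660)² / 1660 = 5.3229
χ² = 5.3229 + 5.3229 = 10.6458 ≈ 10.646
Degrees of freedom = 2 − 1 = 1; critical value at α = 0.05 is 3.841.
Since 10.646 > 3.841, we reject the null hypothesis — the data do not fit the 1:1 ratio.

10.646; not consistent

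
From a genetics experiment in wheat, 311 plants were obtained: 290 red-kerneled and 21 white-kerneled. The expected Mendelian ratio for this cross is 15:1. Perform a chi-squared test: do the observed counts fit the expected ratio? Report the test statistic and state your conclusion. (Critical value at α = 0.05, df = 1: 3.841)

0.134; consistent

Total ratio parts = 16. Expected numbers out of 311:
  red-kerneled: 311 × 15/16 = 291.5625
  white-kerneled: 311 × 1/16 = 19.4375
χ² = Σ (O − E)² / E
  red-kerneled: (290 − 291.5625)² / 291.5625 = 0.0084
  white-kerneled: (21 − 19.4375)² / 19.4375 = 0.1256
χ² = 0.0084 + 0.1256 = 0.134
Degrees of freedom = 2 − 1 = 1; critical value at α = 0.05 is 3.841.
Since 0.134 < 3.841, we fail to reject the null hypothesis — the data are consistent with the 15:1 ratio.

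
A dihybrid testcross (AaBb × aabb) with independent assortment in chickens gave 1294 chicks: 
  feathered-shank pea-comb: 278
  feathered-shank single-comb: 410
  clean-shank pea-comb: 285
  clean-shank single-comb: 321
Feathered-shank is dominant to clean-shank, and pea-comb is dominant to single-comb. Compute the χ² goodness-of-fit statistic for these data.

A dihybrid testcross with independent assortment gives a 1:1:1:1 ratio.
Expected counts for N = 1294 under a 1:1:1:1 ratio (total parts = 4):
  feathered-shank pea-comb: 1294 × 1/4 = 323.5
  feathered-shank single-comb: 1294 × 1/4 = 323.5
  clean-shank pea-comb: 1294 × 1/4 = 323.5
  clean-shank single-comb: 1294 × 1/4 = 323.5
χ² = Σ (O − E)² / E
  feathered-shank pea-comb: (278 − 323.5)² / 323.5 = 6.3995
  feathered-shank single-comb: (410 − 323.5)² / 323.5 = 23.1291
  clean-shank pea-comb: (285 − 323.5)² / 323.5 = 4.5819
  clean-shank single-comb: (321 − 323.5)² / 323.5 = 0.0193
χ² = 6.3995 + 23.1291 + 4.5819 + 0.0193 = 34.1298 ≈ 34.130

34.130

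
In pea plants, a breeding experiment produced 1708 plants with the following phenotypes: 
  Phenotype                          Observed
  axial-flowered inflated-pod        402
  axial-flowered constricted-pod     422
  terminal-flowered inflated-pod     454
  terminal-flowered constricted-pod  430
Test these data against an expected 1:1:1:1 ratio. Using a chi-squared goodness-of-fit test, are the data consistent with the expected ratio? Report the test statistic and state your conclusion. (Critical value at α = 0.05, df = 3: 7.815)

Under the 1:1:1:1 hypothesis (Σ ratio = 4, N = 1708):
  axial-flowered inflated-pod: 1708 × 1/4 = 427
  axial-flowered constricted-pod: 1708 × 1/4 = 427
  terminal-flowered inflated-pod: 1708 × 1/4 = 427
  terminal-flowered constricted-pod: 1708 × 1/4 = 427
χ² = Σ (O − E)² / E
  axial-flowered inflated-pod: (402 − 427)² / 427 = 1.4637
  axial-flowered constricted-pod: (422 − 427)² / 427 = 0.0585
  terminal-flowered inflated-pod: (454 − 427)² / 427 = 1.7073
  terminal-flowered constricted-pod: (430 − 427)² / 427 = 0.0211
χ² = 1.4637 + 0.0585 + 1.7073 + 0.0211 = 3.2506 ≈ 3.251
Degrees of freedom = 4 − 1 = 3; critical value at α = 0.05 is 7.815.
Since 3.251 < 7.815, we fail to reject the null hypothesis — the data are consistent with the 1:1:1:1 ratio.

3.251; consistent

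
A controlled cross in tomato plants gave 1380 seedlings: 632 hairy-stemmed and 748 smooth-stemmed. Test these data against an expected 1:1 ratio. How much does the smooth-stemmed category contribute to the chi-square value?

4.875

Total ratio parts = 2. Expected numbers out of 1380:
  hairy-stemmed: 1380 × 1/2 = 690
  smooth-stemmed: 1380 × 1/2 = 690
Contribution of smooth-stemmed: (748 − 690)² / 690 = 4.8754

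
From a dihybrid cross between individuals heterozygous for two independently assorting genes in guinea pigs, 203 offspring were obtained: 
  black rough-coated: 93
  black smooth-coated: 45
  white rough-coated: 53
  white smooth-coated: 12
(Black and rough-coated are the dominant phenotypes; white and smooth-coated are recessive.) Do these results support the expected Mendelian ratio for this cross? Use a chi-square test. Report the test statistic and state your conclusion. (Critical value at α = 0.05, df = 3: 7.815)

11.095; not consistent

A dihybrid F₂ with independent assortment and complete dominance at both loci gives a 9:3:3:1 phenotypic ratio.
Total ratio parts = 16. Expected numbers out of 203:
  black rough-coated: 203 × 9/16 = 114.1875
  black smooth-coated: 203 × 3/16 = 38.0625
  white rough-coated: 203 × 3/16 = 38.0625
  white smooth-coated: 203 × 1/16 = 12.6875
χ² = Σ (O − E)² / E
  black rough-coated: (93 − 114.1875)² / 114.1875 = 3.9313
  black smooth-coated: (45 − 38.0625)² / 38.0625 = 1.2645
  white rough-coated: (53 − 38.0625)² / 38.0625 = 5.8622
  white smooth-coated: (12 − 12.6875)² / 12.6875 = 0.0373
χ² = 3.9313 + 1.2645 + 5.8622 + 0.0373 = 11.0953 ≈ 11.095
Degrees of freedom = 4 − 1 = 3; critical value at α = 0.05 is 7.815.
Since 11.095 > 7.815, we reject the null hypothesis — the data do not fit the 9:3:3:1 ratio.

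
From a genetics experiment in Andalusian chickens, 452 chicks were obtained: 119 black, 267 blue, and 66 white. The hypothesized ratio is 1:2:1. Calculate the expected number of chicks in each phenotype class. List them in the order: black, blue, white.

Under the 1:2:1 hypothesis (Σ ratio = 4, N = 452):
  black: 452 × 1/4 = 113
  blue: 452 × 2/4 = 226
  white: 452 × 1/4 = 113

113, 226, 113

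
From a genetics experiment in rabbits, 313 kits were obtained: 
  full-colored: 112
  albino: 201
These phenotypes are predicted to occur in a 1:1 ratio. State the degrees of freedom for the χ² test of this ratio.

1

A goodness-of-fit test with 2 phenotype classes has df = 2 − 1 = 1.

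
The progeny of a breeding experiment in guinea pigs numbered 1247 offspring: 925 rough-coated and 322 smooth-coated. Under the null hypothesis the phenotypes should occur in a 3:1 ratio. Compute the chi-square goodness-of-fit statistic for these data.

The 3:1 ratio has 4 parts, so with N = 1247 the expected counts are:
  rough-coated: 1247 × 3/4 = 935.25
  smooth-coated: 1247 × 1/4 = 311.75
χ² = Σ (O − E)² / E
  rough-coated: (925 − 935.25)² / 935.25 = 0.1123
  smooth-coated: (322 − 311.75)² / 311.75 = 0.3370
χ² = 0.1123 + 0.3370 = 0.4493 ≈ 0.449

0.449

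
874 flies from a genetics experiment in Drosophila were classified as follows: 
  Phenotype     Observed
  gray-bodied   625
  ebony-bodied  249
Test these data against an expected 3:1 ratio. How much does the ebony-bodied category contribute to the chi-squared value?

4.257

Expected counts for N = 874 under a 3:1 ratio (total parts = 4):
  gray-bodied: 874 × 3/4 = 655.5
  ebony-bodied: 874 × 1/4 = 218.5
Contribution of ebony-bodied: (249 − 218.5)² / 218.5 = 4.2574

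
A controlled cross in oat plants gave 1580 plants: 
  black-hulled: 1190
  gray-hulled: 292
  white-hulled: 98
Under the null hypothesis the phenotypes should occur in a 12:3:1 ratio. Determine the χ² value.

0.088

Total ratio parts = 16. Expected numbers out of 1580:
  black-hulled: 1580 × 12/16 = 1185
  gray-hulled: 1580 × 3/16 = 296.25
  white-hulled: 1580 × 1/16 = 98.75
χ² = Σ (O − E)² / E
  black-hulled: (1190 − 1185)² / 1185 = 0.0211
  gray-hulled: (292 − 296.25)² / 296.25 = 0.0610
  white-hulled: (98 − 98.75)² / 98.75 = 0.0057
χ² = 0.0211 + 0.0610 + 0.0057 = 0.0878 ≈ 0.088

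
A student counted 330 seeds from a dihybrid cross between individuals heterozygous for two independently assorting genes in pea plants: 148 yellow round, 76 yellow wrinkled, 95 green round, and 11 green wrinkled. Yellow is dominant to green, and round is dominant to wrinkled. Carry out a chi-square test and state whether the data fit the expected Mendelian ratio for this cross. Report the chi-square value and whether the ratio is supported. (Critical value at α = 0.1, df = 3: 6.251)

A dihybrid F₂ with independent assortment and complete dominance at both loci gives a 9:3:3:1 phenotypic ratio.
Expected counts for N = 330 under a 9:3:3:1 ratio (total parts = 16):
  yellow round: 330 × 9/16 = 185.625
  yellow wrinkled: 330 × 3/16 = 61.875
  green round: 330 × 3/16 = 61.875
  green wrinkled: 330 × 1/16 = 20.625
χ² = Σ (O − E)² / E
  yellow round: (148 − 185.625)² / 185.625 = 7.6263
  yellow wrinkled: (76 − 61.875)² / 61.875 = 3.2245
  green round: (95 − 61.875)² / 61.875 = 17.7336
  green wrinkled: (11 − 20.625)² / 20.625 = 4.4917
χ² = 7.6263 + 3.2245 + 17.7336 + 4.4917 = 33.0761 ≈ 33.076
Degrees of freedom = 4 − 1 = 3; critical value at α = 0.1 is 6.251.
Since 33.076 > 6.251, we reject the null hypothesis — the data do not fit the 9:3:3:1 ratio.

33.076; not consistent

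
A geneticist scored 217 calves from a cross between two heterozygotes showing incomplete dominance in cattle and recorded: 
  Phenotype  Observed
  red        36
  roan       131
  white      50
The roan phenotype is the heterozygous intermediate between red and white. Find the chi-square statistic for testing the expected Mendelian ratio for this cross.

11.138

With incomplete dominance, a heterozygote × heterozygote cross gives a 1:2:1 phenotypic ratio.
The 1:2:1 ratio has 4 parts, so with N = 217 the expected counts are:
  red: 217 × 1/4 = 54.25
  roan: 217 × 2/4 = 108.5
  white: 217 × 1/4 = 54.25
χ² = Σ (O − E)² / E
  red: (36 − 54.25)² / 54.25 = 6.1394
  roan: (131 − 108.5)² / 108.5 = 4.6659
  white: (50 − 54.25)² / 54.25 = 0.3329
χ² = 6.1394 + 4.6659 + 0.3329 = 11.1382 ≈ 11.138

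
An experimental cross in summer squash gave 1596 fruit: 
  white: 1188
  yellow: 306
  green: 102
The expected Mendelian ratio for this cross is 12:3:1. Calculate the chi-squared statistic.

0.271

The 12:3:1 ratio has 16 parts, so with N = 1596 the expected counts are:
  white: 1596 × 12/16 = 1197
  yellow: 1596 × 3/16 = 299.25
  green: 1596 × 1/16 = 99.75
χ² = Σ (O − E)² / E
  white: (1188 − 1197)² / 1197 = 0.0677
  yellow: (306 − 299.25)² / 299.25 = 0.1523
  green: (102 − 99.75)² / 99.75 = 0.0508
χ² = 0.0677 + 0.1523 + 0.0508 = 0.2708 ≈ 0.271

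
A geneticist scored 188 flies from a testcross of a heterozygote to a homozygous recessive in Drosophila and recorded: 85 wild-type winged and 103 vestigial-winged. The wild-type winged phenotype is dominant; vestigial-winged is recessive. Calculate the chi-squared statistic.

1.723

A testcross of a heterozygote (Aa × aa) gives a 1:1 phenotypic ratio.
Expected counts for N = 188 under a 1:1 ratio (total parts = 2):
  wild-type winged: 188 × 1/2 = 94
  vestigial-winged: 188 × 1/2 = 94
χ² = Σ (O − E)² / E
  wild-type winged: (85 − 94)² / 94 = 0.8617
  vestigial-winged: (103 − 94)² / 94 = 0.8617
χ² = 0.8617 + 0.8617 = 1.7234 ≈ 1.723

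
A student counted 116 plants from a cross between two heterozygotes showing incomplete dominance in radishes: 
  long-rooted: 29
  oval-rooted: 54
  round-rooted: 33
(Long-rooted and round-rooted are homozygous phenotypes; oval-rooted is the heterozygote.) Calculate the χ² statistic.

0.828

With incomplete dominance, a heterozygote × heterozygote cross gives a 1:2:1 phenotypic ratio.
Expected counts for N = 116 under a 1:2:1 ratio (total parts = 4):
  long-rooted: 116 × 1/4 = 29
  oval-rooted: 116 × 2/4 = 58
  round-rooted: 116 × 1/4 = 29
χ² = Σ (O − E)² / E
  long-rooted: (29 − 29)² / 29 = 0.0000
  oval-rooted: (54 − 58)² / 58 = 0.2759
  round-rooted: (33 − 29)² / 29 = 0.5517
χ² = 0.0000 + 0.2759 + 0.5517 = 0.8276 ≈ 0.828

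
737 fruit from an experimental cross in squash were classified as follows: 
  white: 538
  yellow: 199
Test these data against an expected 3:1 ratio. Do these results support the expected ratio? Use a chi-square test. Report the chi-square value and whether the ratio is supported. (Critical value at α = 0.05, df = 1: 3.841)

Expected counts for N = 737 under a 3:1 ratio (total parts = 4):
  white: 737 × 3/4 = 552.75
  yellow: 737 × 1/4 = 184.25
χ² = Σ (O − E)² / E
  white: (538 − 552.75)² / 552.75 = 0.3936
  yellow: (199 − 184.25)² / 184.25 = 1.1808
χ² = 0.3936 + 1.1808 = 1.5744 ≈ 1.574
Degrees of freedom = 2 − 1 = 1; critical value at α = 0.05 is 3.841.
Since 1.574 < 3.841, we fail to reject the null hypothesis — the data are consistent with the 3:1 ratio.

1.574; consistent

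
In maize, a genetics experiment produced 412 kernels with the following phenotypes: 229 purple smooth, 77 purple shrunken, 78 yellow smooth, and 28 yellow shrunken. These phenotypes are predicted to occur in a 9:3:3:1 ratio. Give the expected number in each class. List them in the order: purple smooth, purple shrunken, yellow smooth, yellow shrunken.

231.75, 77.25, 77.25, 25.75

Total ratio parts = 16. Expected numbers out of 412:
  purple smooth: 412 × 9/16 = 231.75
  purple shrunken: 412 × 3/16 = 77.25
  yellow smooth: 412 × 3/16 = 77.25
  yellow shrunken: 412 × 1/16 = 25.75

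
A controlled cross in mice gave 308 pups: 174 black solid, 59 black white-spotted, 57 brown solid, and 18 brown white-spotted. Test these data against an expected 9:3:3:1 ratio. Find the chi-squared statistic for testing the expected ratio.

0.121

The 9:3:3:1 ratio has 16 parts, so with N = 308 the expected counts are:
  black solid: 308 × 9/16 = 173.25
  black white-spotted: 308 × 3/16 = 57.75
  brown solid: 308 × 3/16 = 57.75
  brown white-spotted: 308 × 1/16 = 19.25
χ² = Σ (O − E)² / E
  black solid: (174 − 173.25)² / 173.25 = 0.0032
  black white-spotted: (59 − 57.75)² / 57.75 = 0.0271
  brown solid: (57 − 57.75)² / 57.75 = 0.0097
  brown white-spotted: (18 − 19.25)² / 19.25 = 0.0812
χ² = 0.0032 + 0.0271 + 0.0097 + 0.0812 = 0.1212 ≈ 0.121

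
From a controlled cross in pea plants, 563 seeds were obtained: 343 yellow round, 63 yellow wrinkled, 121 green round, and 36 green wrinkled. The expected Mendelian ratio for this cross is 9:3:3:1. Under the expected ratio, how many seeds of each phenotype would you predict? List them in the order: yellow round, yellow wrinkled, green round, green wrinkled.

Total ratio parts = 16. Expected numbers out of 563:
  yellow round: 563 × 9/16 = 316.6875
  yellow wrinkled: 563 × 3/16 = 105.5625
  green round: 563 × 3/16 = 105.5625
  green wrinkled: 563 × 1/16 = 35.1875

316.6875, 105.5625, 105.5625, 35.1875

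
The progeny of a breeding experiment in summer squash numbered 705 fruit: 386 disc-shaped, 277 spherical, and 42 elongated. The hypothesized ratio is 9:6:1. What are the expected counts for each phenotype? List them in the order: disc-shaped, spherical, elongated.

396.5625, 264.375, 44.0625

Under the 9:6:1 hypothesis (Σ ratio = 16, N = 705):
  disc-shaped: 705 × 9/16 = 396.5625
  spherical: 705 × 6/16 = 264.375
  elongated: 705 × 1/16 = 44.0625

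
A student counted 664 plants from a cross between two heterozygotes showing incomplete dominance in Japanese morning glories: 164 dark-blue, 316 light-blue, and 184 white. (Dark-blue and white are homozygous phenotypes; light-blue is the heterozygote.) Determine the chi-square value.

With incomplete dominance, a heterozygote × heterozygote cross gives a 1:2:1 phenotypic ratio.
Total ratio parts = 4. Expected numbers out of 664:
  dark-blue: 664 × 1/4 = 166
  light-blue: 664 × 2/4 = 332
  white: 664 × 1/4 = 166
χ² = Σ (O − E)² / E
  dark-blue: (164 − 166)² / 166 = 0.0241
  light-blue: (316 − 332)² / 332 = 0.7711
  white: (184 − 166)² / 166 = 1.9518
χ² = 0.0241 + 0.7711 + 1.9518 = 2.747

2.747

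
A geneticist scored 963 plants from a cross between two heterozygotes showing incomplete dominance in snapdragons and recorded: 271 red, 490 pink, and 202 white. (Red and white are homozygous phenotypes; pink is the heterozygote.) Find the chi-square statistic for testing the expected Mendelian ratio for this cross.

10.188

With incomplete dominance, a heterozygote × heterozygote cross gives a 1:2:1 phenotypic ratio.
Expected counts for N = 963 under a 1:2:1 ratio (total parts = 4):
  red: 963 × 1/4 = 240.75
  pink: 963 × 2/4 = 481.5
  white: 963 × 1/4 = 240.75
χ² = Σ (O − E)² / E
  red: (271 − 240.75)² / 240.75 = 3.8009
  pink: (490 − 481.5)² / 481.5 = 0.1501
  white: (202 − 240.75)² / 240.75 = 6.2370
χ² = 3.8009 + 0.1501 + 6.2370 = 10.188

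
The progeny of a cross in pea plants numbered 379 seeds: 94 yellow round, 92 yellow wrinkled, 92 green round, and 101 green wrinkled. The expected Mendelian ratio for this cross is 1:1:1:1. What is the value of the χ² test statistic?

Total ratio parts = 4. Expected numbers out of 379:
  yellow round: 379 × 1/4 = 94.75
  yellow wrinkled: 379 × 1/4 = 94.75
  green round: 379 × 1/4 = 94.75
  green wrinkled: 379 × 1/4 = 94.75
χ² = Σ (O − E)² / E
  yellow round: (94 − 94.75)² / 94.75 = 0.0059
  yellow wrinkled: (92 − 94.75)² / 94.75 = 0.0798
  green round: (92 − 94.75)² / 94.75 = 0.0798
  green wrinkled: (101 − 94.75)² / 94.75 = 0.4123
χ² = 0.0059 + 0.0798 + 0.0798 + 0.4123 = 0.5778 ≈ 0.578

0.578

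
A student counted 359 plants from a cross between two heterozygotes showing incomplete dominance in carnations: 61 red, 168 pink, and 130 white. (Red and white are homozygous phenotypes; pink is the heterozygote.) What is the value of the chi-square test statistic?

27.997

With incomplete dominance, a heterozygote × heterozygote cross gives a 1:2:1 phenotypic ratio.
The 1:2:1 ratio has 4 parts, so with N = 359 the expected counts are:
  red: 359 × 1/4 = 89.75
  pink: 359 × 2/4 = 179.5
  white: 359 × 1/4 = 89.75
χ² = Σ (O − E)² / E
  red: (61 − 89.75)² / 89.75 = 9.2096
  pink: (168 − 179.5)² / 179.5 = 0.7368
  white: (130 − 89.75)² / 89.75 = 18.0508
χ² = 9.2096 + 0.7368 + 18.0508 = 27.9972 ≈ 27.997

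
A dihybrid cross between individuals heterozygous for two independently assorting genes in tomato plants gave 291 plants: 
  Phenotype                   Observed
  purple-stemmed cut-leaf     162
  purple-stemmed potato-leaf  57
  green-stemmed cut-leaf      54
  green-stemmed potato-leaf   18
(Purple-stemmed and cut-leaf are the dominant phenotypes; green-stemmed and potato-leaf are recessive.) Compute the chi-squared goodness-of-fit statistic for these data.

A dihybrid F₂ with independent assortment and complete dominance at both loci gives a 9:3:3:1 phenotypic ratio.
Total ratio parts = 16. Expected numbers out of 291:
  purple-stemmed cut-leaf: 291 × 9/16 = 163.6875
  purple-stemmed potato-leaf: 291 × 3/16 = 54.5625
  green-stemmed cut-leaf: 291 × 3/16 = 54.5625
  green-stemmed potato-leaf: 291 × 1/16 = 18.1875
χ² = Σ (O − E)² / E
  purple-stemmed cut-leaf: (162 − 163.6875)² / 163.6875 = 0.0174
  purple-stemmed potato-leaf: (57 − 54.5625)² / 54.5625 = 0.1089
  green-stemmed cut-leaf: (54 − 54.5625)² / 54.5625 = 0.0058
  green-stemmed potato-leaf: (18 − 18.1875)² / 18.1875 = 0.0019
χ² = 0.0174 + 0.1089 + 0.0058 + 0.0019 = 0.134

0.134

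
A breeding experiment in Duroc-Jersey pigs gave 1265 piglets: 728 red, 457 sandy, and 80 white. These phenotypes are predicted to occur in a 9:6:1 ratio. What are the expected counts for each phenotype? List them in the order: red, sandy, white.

711.5625, 474.375, 79.0625

Expected counts for N = 1265 under a 9:6:1 ratio (total parts = 16):
  red: 1265 × 9/16 = 711.5625
  sandy: 1265 × 6/16 = 474.375
  white: 1265 × 1/16 = 79.0625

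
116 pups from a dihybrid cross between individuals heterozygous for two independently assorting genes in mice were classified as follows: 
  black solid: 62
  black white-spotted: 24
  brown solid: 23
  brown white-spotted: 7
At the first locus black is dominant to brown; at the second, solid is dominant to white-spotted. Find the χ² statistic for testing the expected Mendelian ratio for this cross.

A dihybrid F₂ with independent assortment and complete dominance at both loci gives a 9:3:3:1 phenotypic ratio.
Under the 9:3:3:1 hypothesis (Σ ratio = 16, N = 116):
  black solid: 116 × 9/16 = 65.25
  black white-spotted: 116 × 3/16 = 21.75
  brown solid: 116 × 3/16 = 21.75
  brown white-spotted: 116 × 1/16 = 7.25
χ² = Σ (O − E)² / E
  black solid: (62 − 65.25)² / 65.25 = 0.1619
  black white-spotted: (24 − 21.75)² / 21.75 = 0.2328
  brown solid: (23 − 21.75)² / 21.75 = 0.0718
  brown white-spotted: (7 − 7.25)² / 7.25 = 0.0086
χ² = 0.1619 + 0.2328 + 0.0718 + 0.0086 = 0.4751 ≈ 0.475

0.475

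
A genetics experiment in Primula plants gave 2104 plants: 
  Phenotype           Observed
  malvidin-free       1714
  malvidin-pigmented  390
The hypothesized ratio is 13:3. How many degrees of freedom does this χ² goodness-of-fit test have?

A goodness-of-fit test with 2 phenotype classes has df = 2 − 1 = 1.

1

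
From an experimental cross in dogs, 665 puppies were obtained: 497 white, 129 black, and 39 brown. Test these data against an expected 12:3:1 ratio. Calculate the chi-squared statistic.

Expected counts for N = 665 under a 12:3:1 ratio (total parts = 16):
  white: 665 × 12/16 = 498.75
  black: 665 × 3/16 = 124.6875
  brown: 665 × 1/16 = 41.5625
χ² = Σ (O − E)² / E
  white: (497 − 498.75)² / 498.75 = 0.0061
  black: (129 − 124.6875)² / 124.6875 = 0.1492
  brown: (39 − 41.5625)² / 41.5625 = 0.1580
χ² = 0.0061 + 0.1492 + 0.1580 = 0.3133 ≈ 0.313

0.313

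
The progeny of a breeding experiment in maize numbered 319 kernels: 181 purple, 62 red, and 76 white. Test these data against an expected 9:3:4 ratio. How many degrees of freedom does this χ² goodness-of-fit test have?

2

A goodness-of-fit test with 3 phenotype classes has df = 3 − 1 = 2.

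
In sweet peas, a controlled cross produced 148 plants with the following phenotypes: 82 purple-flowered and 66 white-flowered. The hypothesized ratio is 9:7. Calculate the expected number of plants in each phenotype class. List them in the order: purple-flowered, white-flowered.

83.25, 64.75

The 9:7 ratio has 16 parts, so with N = 148 the expected counts are:
  purple-flowered: 148 × 9/16 = 83.25
  white-flowered: 148 × 7/16 = 64.75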